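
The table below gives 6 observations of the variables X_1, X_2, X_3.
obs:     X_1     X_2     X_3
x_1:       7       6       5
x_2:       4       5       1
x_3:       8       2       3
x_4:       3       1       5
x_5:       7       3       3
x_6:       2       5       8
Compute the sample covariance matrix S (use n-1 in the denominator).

Step 1 — column means:
  mean(X_1) = (7 + 4 + 8 + 3 + 7 + 2) / 6 = 31/6 = 5.1667
  mean(X_2) = (6 + 5 + 2 + 1 + 3 + 5) / 6 = 22/6 = 3.6667
  mean(X_3) = (5 + 1 + 3 + 5 + 3 + 8) / 6 = 25/6 = 4.1667

Step 2 — sample covariance S[i,j] = (1/(n-1)) · Σ_k (x_{k,i} - mean_i) · (x_{k,j} - mean_j), with n-1 = 5.
  S[X_1,X_1] = ((1.8333)·(1.8333) + (-1.1667)·(-1.1667) + (2.8333)·(2.8333) + (-2.1667)·(-2.1667) + (1.8333)·(1.8333) + (-3.1667)·(-3.1667)) / 5 = 30.8333/5 = 6.1667
  S[X_1,X_2] = ((1.8333)·(2.3333) + (-1.1667)·(1.3333) + (2.8333)·(-1.6667) + (-2.1667)·(-2.6667) + (1.8333)·(-0.6667) + (-3.1667)·(1.3333)) / 5 = -1.6667/5 = -0.3333
  S[X_1,X_3] = ((1.8333)·(0.8333) + (-1.1667)·(-3.1667) + (2.8333)·(-1.1667) + (-2.1667)·(0.8333) + (1.8333)·(-1.1667) + (-3.1667)·(3.8333)) / 5 = -14.1667/5 = -2.8333
  S[X_2,X_2] = ((2.3333)·(2.3333) + (1.3333)·(1.3333) + (-1.6667)·(-1.6667) + (-2.6667)·(-2.6667) + (-0.6667)·(-0.6667) + (1.3333)·(1.3333)) / 5 = 19.3333/5 = 3.8667
  S[X_2,X_3] = ((2.3333)·(0.8333) + (1.3333)·(-3.1667) + (-1.6667)·(-1.1667) + (-2.6667)·(0.8333) + (-0.6667)·(-1.1667) + (1.3333)·(3.8333)) / 5 = 3.3333/5 = 0.6667
  S[X_3,X_3] = ((0.8333)·(0.8333) + (-3.1667)·(-3.1667) + (-1.1667)·(-1.1667) + (0.8333)·(0.8333) + (-1.1667)·(-1.1667) + (3.8333)·(3.8333)) / 5 = 28.8333/5 = 5.7667

S is symmetric (S[j,i] = S[i,j]). Assembling:

S = [[6.1667, -0.3333, -2.8333],
 [-0.3333, 3.8667, 0.6667],
 [-2.8333, 0.6667, 5.7667]]


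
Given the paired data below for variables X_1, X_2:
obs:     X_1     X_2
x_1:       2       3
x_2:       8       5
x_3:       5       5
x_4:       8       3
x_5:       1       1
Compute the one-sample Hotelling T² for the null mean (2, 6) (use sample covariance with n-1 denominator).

Step 1 — sample mean vector:
  mean(X_1) = (2 + 8 + 5 + 8 + 1) / 5 = 24/5 = 4.8
  mean(X_2) = (3 + 5 + 5 + 3 + 1) / 5 = 17/5 = 3.4
  x̄ = (4.8, 3.4),  deviation x̄ - mu_0 = (4.8, 3.4) - (2, 6) = (2.8, -2.6).

Step 2 — sample covariance matrix, S[i,j] = (1/(n-1)) · Σ_k (x_{k,i} - mean_i) · (x_{k,j} - mean_j), divisor n-1 = 4:
  S[X_1,X_1] = ((-2.8)·(-2.8) + (3.2)·(3.2) + (0.2)·(0.2) + (3.2)·(3.2) + (-3.8)·(-3.8)) / 4 = 42.8/4 = 10.7
  S[X_1,X_2] = ((-2.8)·(-0.4) + (3.2)·(1.6) + (0.2)·(1.6) + (3.2)·(-0.4) + (-3.8)·(-2.4)) / 4 = 14.4/4 = 3.6
  S[X_2,X_2] = ((-0.4)·(-0.4) + (1.6)·(1.6) + (1.6)·(1.6) + (-0.4)·(-0.4) + (-2.4)·(-2.4)) / 4 = 11.2/4 = 2.8
  S = [[10.7, 3.6],
 [3.6, 2.8]].

Step 3 — invert S. det(S) = 10.7·2.8 - (3.6)² = 17.
  S^{-1} = (1/det) · [[d, -b], [-b, a]] = [[0.1647, -0.2118],
 [-0.2118, 0.6294]].

Step 4 — quadratic form (x̄ - mu_0)^T · S^{-1} · (x̄ - mu_0):
  S^{-1} · (x̄ - mu_0) = (1.0118, -2.2294),
  (x̄ - mu_0)^T · [...] = (2.8)·(1.0118) + (-2.6)·(-2.2294) = 8.6294.

Step 5 — scale by n: T² = 5 · 8.6294 = 43.1471.

T² ≈ 43.1471


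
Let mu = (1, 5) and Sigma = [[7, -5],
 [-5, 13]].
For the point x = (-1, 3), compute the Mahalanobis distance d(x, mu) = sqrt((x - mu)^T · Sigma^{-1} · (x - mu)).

Step 1 — centre the observation: (x - mu) = (-2, -2).

Step 2 — invert Sigma. det(Sigma) = 7·13 - (-5)² = 66.
  Sigma^{-1} = (1/det) · [[d, -b], [-b, a]] = [[0.197, 0.0758],
 [0.0758, 0.1061]].

Step 3 — form the quadratic (x - mu)^T · Sigma^{-1} · (x - mu):
  Sigma^{-1} · (x - mu) = (-0.5455, -0.3636).
  (x - mu)^T · [Sigma^{-1} · (x - mu)] = (-2)·(-0.5455) + (-2)·(-0.3636) = 1.8182.

Step 4 — take square root: d = √(1.8182) ≈ 1.3484.

d(x, mu) = √(1.8182) ≈ 1.3484


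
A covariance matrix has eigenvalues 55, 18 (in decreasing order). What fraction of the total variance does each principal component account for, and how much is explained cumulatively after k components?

Step 1 — total variance = trace(Sigma) = Σ λ_i = 55 + 18 = 73.

Step 2 — fraction explained by component i = λ_i / Σ λ:
  PC1: 55/73 = 0.7534
  PC2: 18/73 = 0.2466

Step 3 — cumulative fraction after k components = (λ_1 + ... + λ_k) / Σ λ:
  k = 1: 55/73 = 0.7534
  k = 2: (55 + 18)/73 = 73/73 = 1

Summary (fraction, with percent):

explained: PC1 0.7534 (75.34%), PC2 0.2466 (24.66%);  cumulative: 0.7534, 1


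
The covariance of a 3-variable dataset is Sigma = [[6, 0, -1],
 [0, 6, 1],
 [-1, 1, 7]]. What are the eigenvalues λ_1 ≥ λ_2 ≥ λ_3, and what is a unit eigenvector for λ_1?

Step 1 — characteristic polynomial p(λ) = det(λI - Sigma) = λ³ - tr·λ² + c_1·λ - det, where tr = trace, c_1 = sum of the principal 2×2 minors, det = det(Sigma):
  tr = 6 + 6 + 7 = 19,
  c_1 = (6·6 - (0)²) + (6·7 - (-1)²) + (6·7 - (1)²) = 36 + 41 + 41 = 118,
  det = 6·(6·7 - (1)²) - (0)·((0)·7 - (1)·(-1)) + (-1)·((0)·(1) - 6·(-1)) = 6·(41) - (0)·(1) + (-1)·(6) = 240.
  So p(λ) = λ³ - 19λ² + 118λ - 240.
Step 2 — look for an integer root (rational root theorem: any rational root is an integer divisor of 240). Testing λ = 5:
  p(5) = 125 - 475 + 590 - 240 = 0  ✓
  Dividing out (λ - 5): p(λ) = (λ - 5)(λ² - 14λ + 48).
Step 3 — remaining eigenvalues from the quadratic λ² - 14λ + 48 = 0:
  Δ = 14² - 4·48 = 196 - 192 = 4,  λ = (14 ± √4)/2 = (14 ± 2)/2 = 8 or 6.
  Sorted: λ_1 = 8,  λ_2 = 6,  λ_3 = 5  (check: sum = 19 = tr ✓).

Step 4 — unit eigenvector for λ_1 = 8: v spans the null space of (Sigma - λ_1 I), whose rows are
  r_1 = (-2, 0, -1),  r_2 = (0, -2, 1),  r_3 = (-1, 1, -1).
  v is orthogonal to every row, so take v ∝ r_1 × r_2 = ((0)·(1) - (-1)·(-2), (-1)·(0) - (-2)·(1), (-2)·(-2) - (0)·(0)) = (-2, 2, 4).
  Rescale (divide by 2; multiply by -1 so the first nonzero entry is positive): u = (1, -1, -2).
  ||u|| = √((1)² + (-1)² + (-2)²) = √(6) ≈ 2.4495,  v_1 = u/||u|| ≈ (0.4082, -0.4082, -0.8165) (||v_1|| = 1).

λ_1 = 8,  λ_2 = 6,  λ_3 = 5;  v_1 ≈ (0.4082, -0.4082, -0.8165)


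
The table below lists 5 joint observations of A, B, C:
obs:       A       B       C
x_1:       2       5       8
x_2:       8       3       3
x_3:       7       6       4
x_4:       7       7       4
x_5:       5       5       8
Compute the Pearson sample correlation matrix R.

Step 1 — column means:
  mean(A) = (2 + 8 + 7 + 7 + 5) / 5 = 29/5 = 5.8
  mean(B) = (5 + 3 + 6 + 7 + 5) / 5 = 26/5 = 5.2
  mean(C) = (8 + 3 + 4 + 4 + 8) / 5 = 27/5 = 5.4

Step 2 — sample variances and covariances s[i,j] = (1/(n-1)) · Σ_k (x_{k,i} - mean_i) · (x_{k,j} - mean_j), with n-1 = 4:
  s[A,A] = ((-3.8)·(-3.8) + (2.2)·(2.2) + (1.2)·(1.2) + (1.2)·(1.2) + (-0.8)·(-0.8)) / 4 = 22.8/4 = 5.7
  s[A,B] = ((-3.8)·(-0.2) + (2.2)·(-2.2) + (1.2)·(0.8) + (1.2)·(1.8) + (-0.8)·(-0.2)) / 4 = -0.8/4 = -0.2
  s[A,C] = ((-3.8)·(2.6) + (2.2)·(-2.4) + (1.2)·(-1.4) + (1.2)·(-1.4) + (-0.8)·(2.6)) / 4 = -20.6/4 = -5.15
  s[B,B] = ((-0.2)·(-0.2) + (-2.2)·(-2.2) + (0.8)·(0.8) + (1.8)·(1.8) + (-0.2)·(-0.2)) / 4 = 8.8/4 = 2.2
  s[B,C] = ((-0.2)·(2.6) + (-2.2)·(-2.4) + (0.8)·(-1.4) + (1.8)·(-1.4) + (-0.2)·(2.6)) / 4 = 0.6/4 = 0.15
  s[C,C] = ((2.6)·(2.6) + (-2.4)·(-2.4) + (-1.4)·(-1.4) + (-1.4)·(-1.4) + (2.6)·(2.6)) / 4 = 23.2/4 = 5.8
  Sample standard deviations s_i = √(s[i,i]):
  s(A) = √(5.7) = 2.3875
  s(B) = √(2.2) = 1.4832
  s(C) = √(5.8) = 2.4083

Step 3 — r_{ij} = s_{ij} / (s_i · s_j):
  r[A,A] = 1 (diagonal).
  r[A,B] = -0.2 / (2.3875 · 1.4832) = -0.2 / 3.5412 = -0.0565
  r[A,C] = -5.15 / (2.3875 · 2.4083) = -5.15 / 5.7498 = -0.8957
  r[B,B] = 1 (diagonal).
  r[B,C] = 0.15 / (1.4832 · 2.4083) = 0.15 / 3.5721 = 0.042
  r[C,C] = 1 (diagonal).

R is symmetric with unit diagonal. Assembling:

R = [[1, -0.0565, -0.8957],
 [-0.0565, 1, 0.042],
 [-0.8957, 0.042, 1]]


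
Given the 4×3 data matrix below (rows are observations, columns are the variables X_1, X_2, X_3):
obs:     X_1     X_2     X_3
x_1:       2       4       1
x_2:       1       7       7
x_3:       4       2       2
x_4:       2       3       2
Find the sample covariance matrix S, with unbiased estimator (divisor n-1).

Step 1 — column means:
  mean(X_1) = (2 + 1 + 4 + 2) / 4 = 9/4 = 2.25
  mean(X_2) = (4 + 7 + 2 + 3) / 4 = 16/4 = 4
  mean(X_3) = (1 + 7 + 2 + 2) / 4 = 12/4 = 3

Step 2 — sample covariance S[i,j] = (1/(n-1)) · Σ_k (x_{k,i} - mean_i) · (x_{k,j} - mean_j), with n-1 = 3.
  S[X_1,X_1] = ((-0.25)·(-0.25) + (-1.25)·(-1.25) + (1.75)·(1.75) + (-0.25)·(-0.25)) / 3 = 4.75/3 = 1.5833
  S[X_1,X_2] = ((-0.25)·(0) + (-1.25)·(3) + (1.75)·(-2) + (-0.25)·(-1)) / 3 = -7/3 = -2.3333
  S[X_1,X_3] = ((-0.25)·(-2) + (-1.25)·(4) + (1.75)·(-1) + (-0.25)·(-1)) / 3 = -6/3 = -2
  S[X_2,X_2] = ((0)·(0) + (3)·(3) + (-2)·(-2) + (-1)·(-1)) / 3 = 14/3 = 4.6667
  S[X_2,X_3] = ((0)·(-2) + (3)·(4) + (-2)·(-1) + (-1)·(-1)) / 3 = 15/3 = 5
  S[X_3,X_3] = ((-2)·(-2) + (4)·(4) + (-1)·(-1) + (-1)·(-1)) / 3 = 22/3 = 7.3333

S is symmetric (S[j,i] = S[i,j]). Assembling:

S = [[1.5833, -2.3333, -2],
 [-2.3333, 4.6667, 5],
 [-2, 5, 7.3333]]


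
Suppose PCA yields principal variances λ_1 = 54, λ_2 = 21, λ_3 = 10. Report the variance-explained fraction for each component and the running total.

Step 1 — total variance = trace(Sigma) = Σ λ_i = 54 + 21 + 10 = 85.

Step 2 — fraction explained by component i = λ_i / Σ λ:
  PC1: 54/85 = 0.6353
  PC2: 21/85 = 0.2471
  PC3: 10/85 = 0.1176

Step 3 — cumulative fraction after k components = (λ_1 + ... + λ_k) / Σ λ:
  k = 1: 54/85 = 0.6353
  k = 2: (54 + 21)/85 = 75/85 = 0.8824
  k = 3: (54 + 21 + 10)/85 = 85/85 = 1

Summary (fraction, with percent):

explained: PC1 0.6353 (63.53%), PC2 0.2471 (24.71%), PC3 0.1176 (11.76%);  cumulative: 0.6353, 0.8824, 1


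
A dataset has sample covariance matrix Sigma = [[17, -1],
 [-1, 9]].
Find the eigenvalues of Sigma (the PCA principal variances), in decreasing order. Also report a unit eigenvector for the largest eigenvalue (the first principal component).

Step 1 — characteristic polynomial of 2×2 Sigma:
  det(Sigma - λI) = λ² - trace · λ + det = 0.
  trace = 17 + 9 = 26, det = 17·9 - (-1)² = 152.
Step 2 — discriminant:
  Δ = trace² - 4·det = 676 - 608 = 68.
Step 3 — eigenvalues:
  λ = (trace ± √Δ)/2 = (26 ± 8.2462)/2,
  λ_1 = 17.1231,  λ_2 = 8.8769.

Step 4 — unit eigenvector for λ_1: solve (Sigma - λ_1 I)v = 0. First row:
  (17 - 17.1231)·v_x + (-1)·v_y = 0, i.e. (-0.1231)·v_x + (-1)·v_y = 0,
  so v ∝ (b, λ_1 - a) = (-1, 0.1231); multiply by -1 so the first entry is positive: u = (1, -0.1231).
  ||u|| = √((1)² + (-0.1231)²) = √(1.0152) ≈ 1.0075,
  v_1 = u/||u|| ≈ (0.9925, -0.1222) (||v_1|| = 1).

λ_1 = 17.1231,  λ_2 = 8.8769;  v_1 ≈ (0.9925, -0.1222)


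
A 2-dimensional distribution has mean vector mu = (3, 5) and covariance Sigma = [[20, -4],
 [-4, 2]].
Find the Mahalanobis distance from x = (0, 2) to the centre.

Step 1 — centre the observation: (x - mu) = (-3, -3).

Step 2 — invert Sigma. det(Sigma) = 20·2 - (-4)² = 24.
  Sigma^{-1} = (1/det) · [[d, -b], [-b, a]] = [[0.0833, 0.1667],
 [0.1667, 0.8333]].

Step 3 — form the quadratic (x - mu)^T · Sigma^{-1} · (x - mu):
  Sigma^{-1} · (x - mu) = (-0.75, -3).
  (x - mu)^T · [Sigma^{-1} · (x - mu)] = (-3)·(-0.75) + (-3)·(-3) = 11.25.

Step 4 — take square root: d = √(11.25) ≈ 3.3541.

d(x, mu) = √(11.25) ≈ 3.3541


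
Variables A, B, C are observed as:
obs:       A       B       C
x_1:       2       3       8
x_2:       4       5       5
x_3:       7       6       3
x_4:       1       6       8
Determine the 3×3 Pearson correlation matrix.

Step 1 — column means:
  mean(A) = (2 + 4 + 7 + 1) / 4 = 14/4 = 3.5
  mean(B) = (3 + 5 + 6 + 6) / 4 = 20/4 = 5
  mean(C) = (8 + 5 + 3 + 8) / 4 = 24/4 = 6

Step 2 — sample variances and covariances s[i,j] = (1/(n-1)) · Σ_k (x_{k,i} - mean_i) · (x_{k,j} - mean_j), with n-1 = 3:
  s[A,A] = ((-1.5)·(-1.5) + (0.5)·(0.5) + (3.5)·(3.5) + (-2.5)·(-2.5)) / 3 = 21/3 = 7
  s[A,B] = ((-1.5)·(-2) + (0.5)·(0) + (3.5)·(1) + (-2.5)·(1)) / 3 = 4/3 = 1.3333
  s[A,C] = ((-1.5)·(2) + (0.5)·(-1) + (3.5)·(-3) + (-2.5)·(2)) / 3 = -19/3 = -6.3333
  s[B,B] = ((-2)·(-2) + (0)·(0) + (1)·(1) + (1)·(1)) / 3 = 6/3 = 2
  s[B,C] = ((-2)·(2) + (0)·(-1) + (1)·(-3) + (1)·(2)) / 3 = -5/3 = -1.6667
  s[C,C] = ((2)·(2) + (-1)·(-1) + (-3)·(-3) + (2)·(2)) / 3 = 18/3 = 6
  Sample standard deviations s_i = √(s[i,i]):
  s(A) = √(7) = 2.6458
  s(B) = √(2) = 1.4142
  s(C) = √(6) = 2.4495

Step 3 — r_{ij} = s_{ij} / (s_i · s_j):
  r[A,A] = 1 (diagonal).
  r[A,B] = 1.3333 / (2.6458 · 1.4142) = 1.3333 / 3.7417 = 0.3563
  r[A,C] = -6.3333 / (2.6458 · 2.4495) = -6.3333 / 6.4807 = -0.9773
  r[B,B] = 1 (diagonal).
  r[B,C] = -1.6667 / (1.4142 · 2.4495) = -1.6667 / 3.4641 = -0.4811
  r[C,C] = 1 (diagonal).

R is symmetric with unit diagonal. Assembling:

R = [[1, 0.3563, -0.9773],
 [0.3563, 1, -0.4811],
 [-0.9773, -0.4811, 1]]


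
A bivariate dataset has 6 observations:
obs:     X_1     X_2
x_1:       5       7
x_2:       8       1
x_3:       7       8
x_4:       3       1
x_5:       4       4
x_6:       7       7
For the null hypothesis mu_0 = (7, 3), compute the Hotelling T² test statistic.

Step 1 — sample mean vector:
  mean(X_1) = (5 + 8 + 7 + 3 + 4 + 7) / 6 = 34/6 = 5.6667
  mean(X_2) = (7 + 1 + 8 + 1 + 4 + 7) / 6 = 28/6 = 4.6667
  x̄ = (5.6667, 4.6667),  deviation x̄ - mu_0 = (5.6667, 4.6667) - (7, 3) = (-1.3333, 1.6667).

Step 2 — sample covariance matrix, S[i,j] = (1/(n-1)) · Σ_k (x_{k,i} - mean_i) · (x_{k,j} - mean_j), divisor n-1 = 5:
  S[X_1,X_1] = ((-0.6667)·(-0.6667) + (2.3333)·(2.3333) + (1.3333)·(1.3333) + (-2.6667)·(-2.6667) + (-1.6667)·(-1.6667) + (1.3333)·(1.3333)) / 5 = 19.3333/5 = 3.8667
  S[X_1,X_2] = ((-0.6667)·(2.3333) + (2.3333)·(-3.6667) + (1.3333)·(3.3333) + (-2.6667)·(-3.6667) + (-1.6667)·(-0.6667) + (1.3333)·(2.3333)) / 5 = 8.3333/5 = 1.6667
  S[X_2,X_2] = ((2.3333)·(2.3333) + (-3.6667)·(-3.6667) + (3.3333)·(3.3333) + (-3.6667)·(-3.6667) + (-0.6667)·(-0.6667) + (2.3333)·(2.3333)) / 5 = 49.3333/5 = 9.8667
  S = [[3.8667, 1.6667],
 [1.6667, 9.8667]].

Step 3 — invert S. det(S) = 3.8667·9.8667 - (1.6667)² = 35.3733.
  S^{-1} = (1/det) · [[d, -b], [-b, a]] = [[0.2789, -0.0471],
 [-0.0471, 0.1093]].

Step 4 — quadratic form (x̄ - mu_0)^T · S^{-1} · (x̄ - mu_0):
  S^{-1} · (x̄ - mu_0) = (-0.4504, 0.245),
  (x̄ - mu_0)^T · [...] = (-1.3333)·(-0.4504) + (1.6667)·(0.245) = 1.0089.

Step 5 — scale by n: T² = 6 · 1.0089 = 6.0535.

T² ≈ 6.0535


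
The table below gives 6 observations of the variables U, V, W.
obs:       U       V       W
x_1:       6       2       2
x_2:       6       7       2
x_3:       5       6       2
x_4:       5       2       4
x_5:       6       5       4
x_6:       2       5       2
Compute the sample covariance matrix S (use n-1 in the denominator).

Step 1 — column means:
  mean(U) = (6 + 6 + 5 + 5 + 6 + 2) / 6 = 30/6 = 5
  mean(V) = (2 + 7 + 6 + 2 + 5 + 5) / 6 = 27/6 = 4.5
  mean(W) = (2 + 2 + 2 + 4 + 4 + 2) / 6 = 16/6 = 2.6667

Step 2 — sample covariance S[i,j] = (1/(n-1)) · Σ_k (x_{k,i} - mean_i) · (x_{k,j} - mean_j), with n-1 = 5.
  S[U,U] = ((1)·(1) + (1)·(1) + (0)·(0) + (0)·(0) + (1)·(1) + (-3)·(-3)) / 5 = 12/5 = 2.4
  S[U,V] = ((1)·(-2.5) + (1)·(2.5) + (0)·(1.5) + (0)·(-2.5) + (1)·(0.5) + (-3)·(0.5)) / 5 = -1/5 = -0.2
  S[U,W] = ((1)·(-0.6667) + (1)·(-0.6667) + (0)·(-0.6667) + (0)·(1.3333) + (1)·(1.3333) + (-3)·(-0.6667)) / 5 = 2/5 = 0.4
  S[V,V] = ((-2.5)·(-2.5) + (2.5)·(2.5) + (1.5)·(1.5) + (-2.5)·(-2.5) + (0.5)·(0.5) + (0.5)·(0.5)) / 5 = 21.5/5 = 4.3
  S[V,W] = ((-2.5)·(-0.6667) + (2.5)·(-0.6667) + (1.5)·(-0.6667) + (-2.5)·(1.3333) + (0.5)·(1.3333) + (0.5)·(-0.6667)) / 5 = -4/5 = -0.8
  S[W,W] = ((-0.6667)·(-0.6667) + (-0.6667)·(-0.6667) + (-0.6667)·(-0.6667) + (1.3333)·(1.3333) + (1.3333)·(1.3333) + (-0.6667)·(-0.6667)) / 5 = 5.3333/5 = 1.0667

S is symmetric (S[j,i] = S[i,j]). Assembling:

S = [[2.4, -0.2, 0.4],
 [-0.2, 4.3, -0.8],
 [0.4, -0.8, 1.0667]]


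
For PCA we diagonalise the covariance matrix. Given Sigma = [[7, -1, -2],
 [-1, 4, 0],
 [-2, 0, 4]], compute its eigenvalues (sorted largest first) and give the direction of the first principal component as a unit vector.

Step 1 — characteristic polynomial p(λ) = det(λI - Sigma) = λ³ - tr·λ² + c_1·λ - det, where tr = trace, c_1 = sum of the principal 2×2 minors, det = det(Sigma):
  tr = 7 + 4 + 4 = 15,
  c_1 = (7·4 - (-1)²) + (7·4 - (-2)²) + (4·4 - (0)²) = 27 + 24 + 16 = 67,
  det = 7·(4·4 - (0)²) - (-1)·((-1)·4 - (0)·(-2)) + (-2)·((-1)·(0) - 4·(-2)) = 7·(16) - (-1)·(-4) + (-2)·(8) = 92.
  So p(λ) = λ³ - 15λ² + 67λ - 92.
Step 2 — look for an integer root (rational root theorem: any rational root is an integer divisor of 92). Testing λ = 4:
  p(4) = 64 - 240 + 268 - 92 = 0  ✓
  Dividing out (λ - 4): p(λ) = (λ - 4)(λ² - 11λ + 23).
Step 3 — remaining eigenvalues from the quadratic λ² - 11λ + 23 = 0:
  Δ = 11² - 4·23 = 121 - 92 = 29,  λ = (11 ± √29)/2 = (11 ± 5.3852)/2 ≈ 8.1926 or 2.8074.
  Sorted: λ_1 = 8.1926,  λ_2 = 4,  λ_3 = 2.8074  (check: sum = 15 = tr ✓).

Step 4 — unit eigenvector for λ_1 ≈ 8.1926: v spans the null space of (Sigma - λ_1 I), whose rows are
  r_1 = (-1.1926, -1, -2),  r_2 = (-1, -4.1926, 0),  r_3 = (-2, 0, -4.1926).
  v is orthogonal to every row, so take v ∝ r_1 × r_2 = ((-1)·(0) - (-2)·(-4.1926), (-2)·(-1) - (-1.1926)·(0), (-1.1926)·(-4.1926) - (-1)·(-1)) ≈ (-8.3852, 2, 4).
  Rescale (multiply by -1 so the first nonzero entry is positive): u = (8.3852, -2, -4).
  ||u|| = √((8.3852)² + (-2)² + (-4)²) = √(90.311) ≈ 9.5032,  v_1 = u/||u|| ≈ (0.8824, -0.2105, -0.4209) (||v_1|| = 1).

λ_1 = 8.1926,  λ_2 = 4,  λ_3 = 2.8074;  v_1 ≈ (0.8824, -0.2105, -0.4209)


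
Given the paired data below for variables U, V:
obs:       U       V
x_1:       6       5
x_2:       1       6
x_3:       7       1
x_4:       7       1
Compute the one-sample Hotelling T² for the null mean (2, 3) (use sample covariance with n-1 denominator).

Step 1 — sample mean vector:
  mean(U) = (6 + 1 + 7 + 7) / 4 = 21/4 = 5.25
  mean(V) = (5 + 6 + 1 + 1) / 4 = 13/4 = 3.25
  x̄ = (5.25, 3.25),  deviation x̄ - mu_0 = (5.25, 3.25) - (2, 3) = (3.25, 0.25).

Step 2 — sample covariance matrix, S[i,j] = (1/(n-1)) · Σ_k (x_{k,i} - mean_i) · (x_{k,j} - mean_j), divisor n-1 = 3:
  S[U,U] = ((0.75)·(0.75) + (-4.25)·(-4.25) + (1.75)·(1.75) + (1.75)·(1.75)) / 3 = 24.75/3 = 8.25
  S[U,V] = ((0.75)·(1.75) + (-4.25)·(2.75) + (1.75)·(-2.25) + (1.75)·(-2.25)) / 3 = -18.25/3 = -6.0833
  S[V,V] = ((1.75)·(1.75) + (2.75)·(2.75) + (-2.25)·(-2.25) + (-2.25)·(-2.25)) / 3 = 20.75/3 = 6.9167
  S = [[8.25, -6.0833],
 [-6.0833, 6.9167]].

Step 3 — invert S. det(S) = 8.25·6.9167 - (-6.0833)² = 20.0556.
  S^{-1} = (1/det) · [[d, -b], [-b, a]] = [[0.3449, 0.3033],
 [0.3033, 0.4114]].

Step 4 — quadratic form (x̄ - mu_0)^T · S^{-1} · (x̄ - mu_0):
  S^{-1} · (x̄ - mu_0) = (1.1967, 1.0886),
  (x̄ - mu_0)^T · [...] = (3.25)·(1.1967) + (0.25)·(1.0886) = 4.1614.

Step 5 — scale by n: T² = 4 · 4.1614 = 16.6454.

T² ≈ 16.6454


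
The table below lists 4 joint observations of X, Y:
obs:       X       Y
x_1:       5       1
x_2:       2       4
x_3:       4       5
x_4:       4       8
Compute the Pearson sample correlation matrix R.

Step 1 — column means:
  mean(X) = (5 + 2 + 4 + 4) / 4 = 15/4 = 3.75
  mean(Y) = (1 + 4 + 5 + 8) / 4 = 18/4 = 4.5

Step 2 — sample variances and covariances s[i,j] = (1/(n-1)) · Σ_k (x_{k,i} - mean_i) · (x_{k,j} - mean_j), with n-1 = 3:
  s[X,X] = ((1.25)·(1.25) + (-1.75)·(-1.75) + (0.25)·(0.25) + (0.25)·(0.25)) / 3 = 4.75/3 = 1.5833
  s[X,Y] = ((1.25)·(-3.5) + (-1.75)·(-0.5) + (0.25)·(0.5) + (0.25)·(3.5)) / 3 = -2.5/3 = -0.8333
  s[Y,Y] = ((-3.5)·(-3.5) + (-0.5)·(-0.5) + (0.5)·(0.5) + (3.5)·(3.5)) / 3 = 25/3 = 8.3333
  Sample standard deviations s_i = √(s[i,i]):
  s(X) = √(1.5833) = 1.2583
  s(Y) = √(8.3333) = 2.8868

Step 3 — r_{ij} = s_{ij} / (s_i · s_j):
  r[X,X] = 1 (diagonal).
  r[X,Y] = -0.8333 / (1.2583 · 2.8868) = -0.8333 / 3.6324 = -0.2294
  r[Y,Y] = 1 (diagonal).

R is symmetric with unit diagonal. Assembling:

R = [[1, -0.2294],
 [-0.2294, 1]]


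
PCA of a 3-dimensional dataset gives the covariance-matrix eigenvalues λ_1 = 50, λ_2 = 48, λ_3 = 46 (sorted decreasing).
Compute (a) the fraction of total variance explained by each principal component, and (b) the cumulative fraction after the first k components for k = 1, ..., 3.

Step 1 — total variance = trace(Sigma) = Σ λ_i = 50 + 48 + 46 = 144.

Step 2 — fraction explained by component i = λ_i / Σ λ:
  PC1: 50/144 = 0.3472
  PC2: 48/144 = 0.3333
  PC3: 46/144 = 0.3194

Step 3 — cumulative fraction after k components = (λ_1 + ... + λ_k) / Σ λ:
  k = 1: 50/144 = 0.3472
  k = 2: (50 + 48)/144 = 98/144 = 0.6806
  k = 3: (50 + 48 + 46)/144 = 144/144 = 1

Summary (fraction, with percent):

explained: PC1 0.3472 (34.72%), PC2 0.3333 (33.33%), PC3 0.3194 (31.94%);  cumulative: 0.3472, 0.6806, 1


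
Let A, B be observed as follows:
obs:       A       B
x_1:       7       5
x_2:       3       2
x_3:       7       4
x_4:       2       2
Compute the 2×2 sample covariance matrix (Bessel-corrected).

Step 1 — column means:
  mean(A) = (7 + 3 + 7 + 2) / 4 = 19/4 = 4.75
  mean(B) = (5 + 2 + 4 + 2) / 4 = 13/4 = 3.25

Step 2 — sample covariance S[i,j] = (1/(n-1)) · Σ_k (x_{k,i} - mean_i) · (x_{k,j} - mean_j), with n-1 = 3.
  S[A,A] = ((2.25)·(2.25) + (-1.75)·(-1.75) + (2.25)·(2.25) + (-2.75)·(-2.75)) / 3 = 20.75/3 = 6.9167
  S[A,B] = ((2.25)·(1.75) + (-1.75)·(-1.25) + (2.25)·(0.75) + (-2.75)·(-1.25)) / 3 = 11.25/3 = 3.75
  S[B,B] = ((1.75)·(1.75) + (-1.25)·(-1.25) + (0.75)·(0.75) + (-1.25)·(-1.25)) / 3 = 6.75/3 = 2.25

S is symmetric (S[j,i] = S[i,j]). Assembling:

S = [[6.9167, 3.75],
 [3.75, 2.25]]


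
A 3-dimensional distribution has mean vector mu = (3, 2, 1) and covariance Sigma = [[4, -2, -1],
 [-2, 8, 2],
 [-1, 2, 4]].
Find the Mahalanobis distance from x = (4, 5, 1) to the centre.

Step 1 — centre the observation: (x - mu) = (1, 3, 0).

Step 2 — invert Sigma (cofactor / det for 3×3, or solve directly):
  Sigma^{-1} = [[0.2917, 0.0625, 0.0417],
 [0.0625, 0.1562, -0.0625],
 [0.0417, -0.0625, 0.2917]].

Step 3 — form the quadratic (x - mu)^T · Sigma^{-1} · (x - mu):
  Sigma^{-1} · (x - mu) = (0.4792, 0.5312, -0.1458).
  (x - mu)^T · [Sigma^{-1} · (x - mu)] = (1)·(0.4792) + (3)·(0.5312) + (0)·(-0.1458) = 2.0729.

Step 4 — take square root: d = √(2.0729) ≈ 1.4398.

d(x, mu) = √(2.0729) ≈ 1.4398


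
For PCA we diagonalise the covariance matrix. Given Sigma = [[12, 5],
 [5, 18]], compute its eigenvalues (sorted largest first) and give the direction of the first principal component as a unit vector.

Step 1 — characteristic polynomial of 2×2 Sigma:
  det(Sigma - λI) = λ² - trace · λ + det = 0.
  trace = 12 + 18 = 30, det = 12·18 - (5)² = 191.
Step 2 — discriminant:
  Δ = trace² - 4·det = 900 - 764 = 136.
Step 3 — eigenvalues:
  λ = (trace ± √Δ)/2 = (30 ± 11.6619)/2,
  λ_1 = 20.831,  λ_2 = 9.169.

Step 4 — unit eigenvector for λ_1: solve (Sigma - λ_1 I)v = 0. First row:
  (12 - 20.831)·v_x + (5)·v_y = 0, i.e. (-8.831)·v_x + (5)·v_y = 0,
  so v ∝ (b, λ_1 - a) = (5, 8.831) = u.
  ||u|| = √((5)² + (8.831)²) = √(102.9857) ≈ 10.1482,
  v_1 = u/||u|| ≈ (0.4927, 0.8702) (||v_1|| = 1).

λ_1 = 20.831,  λ_2 = 9.169;  v_1 ≈ (0.4927, 0.8702)


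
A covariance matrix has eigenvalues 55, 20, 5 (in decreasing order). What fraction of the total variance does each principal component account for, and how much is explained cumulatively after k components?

Step 1 — total variance = trace(Sigma) = Σ λ_i = 55 + 20 + 5 = 80.

Step 2 — fraction explained by component i = λ_i / Σ λ:
  PC1: 55/80 = 0.6875
  PC2: 20/80 = 0.25
  PC3: 5/80 = 0.0625

Step 3 — cumulative fraction after k components = (λ_1 + ... + λ_k) / Σ λ:
  k = 1: 55/80 = 0.6875
  k = 2: (55 + 20)/80 = 75/80 = 0.9375
  k = 3: (55 + 20 + 5)/80 = 80/80 = 1

Summary (fraction, with percent):

explained: PC1 0.6875 (68.75%), PC2 0.25 (25%), PC3 0.0625 (6.25%);  cumulative: 0.6875, 0.9375, 1


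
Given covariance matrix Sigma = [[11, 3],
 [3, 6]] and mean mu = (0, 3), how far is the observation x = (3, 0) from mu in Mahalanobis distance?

Step 1 — centre the observation: (x - mu) = (3, -3).

Step 2 — invert Sigma. det(Sigma) = 11·6 - (3)² = 57.
  Sigma^{-1} = (1/det) · [[d, -b], [-b, a]] = [[0.1053, -0.0526],
 [-0.0526, 0.193]].

Step 3 — form the quadratic (x - mu)^T · Sigma^{-1} · (x - mu):
  Sigma^{-1} · (x - mu) = (0.4737, -0.7368).
  (x - mu)^T · [Sigma^{-1} · (x - mu)] = (3)·(0.4737) + (-3)·(-0.7368) = 3.6316.

Step 4 — take square root: d = √(3.6316) ≈ 1.9057.

d(x, mu) = √(3.6316) ≈ 1.9057


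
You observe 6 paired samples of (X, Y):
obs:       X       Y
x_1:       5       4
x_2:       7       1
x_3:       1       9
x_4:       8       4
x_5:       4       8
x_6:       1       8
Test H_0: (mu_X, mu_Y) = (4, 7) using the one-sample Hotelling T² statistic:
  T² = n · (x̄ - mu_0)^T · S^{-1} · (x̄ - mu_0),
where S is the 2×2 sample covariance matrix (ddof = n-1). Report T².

Step 1 — sample mean vector:
  mean(X) = (5 + 7 + 1 + 8 + 4 + 1) / 6 = 26/6 = 4.3333
  mean(Y) = (4 + 1 + 9 + 4 + 8 + 8) / 6 = 34/6 = 5.6667
  x̄ = (4.3333, 5.6667),  deviation x̄ - mu_0 = (4.3333, 5.6667) - (4, 7) = (0.3333, -1.3333).

Step 2 — sample covariance matrix, S[i,j] = (1/(n-1)) · Σ_k (x_{k,i} - mean_i) · (x_{k,j} - mean_j), divisor n-1 = 5:
  S[X,X] = ((0.6667)·(0.6667) + (2.6667)·(2.6667) + (-3.3333)·(-3.3333) + (3.6667)·(3.6667) + (-0.3333)·(-0.3333) + (-3.3333)·(-3.3333)) / 5 = 43.3333/5 = 8.6667
  S[X,Y] = ((0.6667)·(-1.6667) + (2.6667)·(-4.6667) + (-3.3333)·(3.3333) + (3.6667)·(-1.6667) + (-0.3333)·(2.3333) + (-3.3333)·(2.3333)) / 5 = -39.3333/5 = -7.8667
  S[Y,Y] = ((-1.6667)·(-1.6667) + (-4.6667)·(-4.6667) + (3.3333)·(3.3333) + (-1.6667)·(-1.6667) + (2.3333)·(2.3333) + (2.3333)·(2.3333)) / 5 = 49.3333/5 = 9.8667
  S = [[8.6667, -7.8667],
 [-7.8667, 9.8667]].

Step 3 — invert S. det(S) = 8.6667·9.8667 - (-7.8667)² = 23.6267.
  S^{-1} = (1/det) · [[d, -b], [-b, a]] = [[0.4176, 0.333],
 [0.333, 0.3668]].

Step 4 — quadratic form (x̄ - mu_0)^T · S^{-1} · (x̄ - mu_0):
  S^{-1} · (x̄ - mu_0) = (-0.3047, -0.3781),
  (x̄ - mu_0)^T · [...] = (0.3333)·(-0.3047) + (-1.3333)·(-0.3781) = 0.4026.

Step 5 — scale by n: T² = 6 · 0.4026 = 2.4153.

T² ≈ 2.4153


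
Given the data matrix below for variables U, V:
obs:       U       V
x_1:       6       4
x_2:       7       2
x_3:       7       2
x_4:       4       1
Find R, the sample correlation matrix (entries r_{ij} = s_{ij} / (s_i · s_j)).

Step 1 — column means:
  mean(U) = (6 + 7 + 7 + 4) / 4 = 24/4 = 6
  mean(V) = (4 + 2 + 2 + 1) / 4 = 9/4 = 2.25

Step 2 — sample variances and covariances s[i,j] = (1/(n-1)) · Σ_k (x_{k,i} - mean_i) · (x_{k,j} - mean_j), with n-1 = 3:
  s[U,U] = ((0)·(0) + (1)·(1) + (1)·(1) + (-2)·(-2)) / 3 = 6/3 = 2
  s[U,V] = ((0)·(1.75) + (1)·(-0.25) + (1)·(-0.25) + (-2)·(-1.25)) / 3 = 2/3 = 0.6667
  s[V,V] = ((1.75)·(1.75) + (-0.25)·(-0.25) + (-0.25)·(-0.25) + (-1.25)·(-1.25)) / 3 = 4.75/3 = 1.5833
  Sample standard deviations s_i = √(s[i,i]):
  s(U) = √(2) = 1.4142
  s(V) = √(1.5833) = 1.2583

Step 3 — r_{ij} = s_{ij} / (s_i · s_j):
  r[U,U] = 1 (diagonal).
  r[U,V] = 0.6667 / (1.4142 · 1.2583) = 0.6667 / 1.7795 = 0.3746
  r[V,V] = 1 (diagonal).

R is symmetric with unit diagonal. Assembling:

R = [[1, 0.3746],
 [0.3746, 1]]


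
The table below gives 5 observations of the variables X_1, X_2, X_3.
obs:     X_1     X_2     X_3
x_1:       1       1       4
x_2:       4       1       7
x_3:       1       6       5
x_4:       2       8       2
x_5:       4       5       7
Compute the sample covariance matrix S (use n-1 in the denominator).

Step 1 — column means:
  mean(X_1) = (1 + 4 + 1 + 2 + 4) / 5 = 12/5 = 2.4
  mean(X_2) = (1 + 1 + 6 + 8 + 5) / 5 = 21/5 = 4.2
  mean(X_3) = (4 + 7 + 5 + 2 + 7) / 5 = 25/5 = 5

Step 2 — sample covariance S[i,j] = (1/(n-1)) · Σ_k (x_{k,i} - mean_i) · (x_{k,j} - mean_j), with n-1 = 4.
  S[X_1,X_1] = ((-1.4)·(-1.4) + (1.6)·(1.6) + (-1.4)·(-1.4) + (-0.4)·(-0.4) + (1.6)·(1.6)) / 4 = 9.2/4 = 2.3
  S[X_1,X_2] = ((-1.4)·(-3.2) + (1.6)·(-3.2) + (-1.4)·(1.8) + (-0.4)·(3.8) + (1.6)·(0.8)) / 4 = -3.4/4 = -0.85
  S[X_1,X_3] = ((-1.4)·(-1) + (1.6)·(2) + (-1.4)·(0) + (-0.4)·(-3) + (1.6)·(2)) / 4 = 9/4 = 2.25
  S[X_2,X_2] = ((-3.2)·(-3.2) + (-3.2)·(-3.2) + (1.8)·(1.8) + (3.8)·(3.8) + (0.8)·(0.8)) / 4 = 38.8/4 = 9.7
  S[X_2,X_3] = ((-3.2)·(-1) + (-3.2)·(2) + (1.8)·(0) + (3.8)·(-3) + (0.8)·(2)) / 4 = -13/4 = -3.25
  S[X_3,X_3] = ((-1)·(-1) + (2)·(2) + (0)·(0) + (-3)·(-3) + (2)·(2)) / 4 = 18/4 = 4.5

S is symmetric (S[j,i] = S[i,j]). Assembling:

S = [[2.3, -0.85, 2.25],
 [-0.85, 9.7, -3.25],
 [2.25, -3.25, 4.5]]


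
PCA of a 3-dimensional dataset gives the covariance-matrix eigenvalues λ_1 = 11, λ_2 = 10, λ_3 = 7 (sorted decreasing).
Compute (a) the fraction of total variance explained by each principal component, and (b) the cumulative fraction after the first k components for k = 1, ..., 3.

Step 1 — total variance = trace(Sigma) = Σ λ_i = 11 + 10 + 7 = 28.

Step 2 — fraction explained by component i = λ_i / Σ λ:
  PC1: 11/28 = 0.3929
  PC2: 10/28 = 0.3571
  PC3: 7/28 = 0.25

Step 3 — cumulative fraction after k components = (λ_1 + ... + λ_k) / Σ λ:
  k = 1: 11/28 = 0.3929
  k = 2: (11 + 10)/28 = 21/28 = 0.75
  k = 3: (11 + 10 + 7)/28 = 28/28 = 1

Summary (fraction, with percent):

explained: PC1 0.3929 (39.29%), PC2 0.3571 (35.71%), PC3 0.25 (25%);  cumulative: 0.3929, 0.75, 1


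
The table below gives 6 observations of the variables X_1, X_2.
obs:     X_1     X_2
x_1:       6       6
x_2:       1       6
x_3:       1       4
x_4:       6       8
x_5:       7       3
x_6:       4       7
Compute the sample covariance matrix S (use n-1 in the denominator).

Step 1 — column means:
  mean(X_1) = (6 + 1 + 1 + 6 + 7 + 4) / 6 = 25/6 = 4.1667
  mean(X_2) = (6 + 6 + 4 + 8 + 3 + 7) / 6 = 34/6 = 5.6667

Step 2 — sample covariance S[i,j] = (1/(n-1)) · Σ_k (x_{k,i} - mean_i) · (x_{k,j} - mean_j), with n-1 = 5.
  S[X_1,X_1] = ((1.8333)·(1.8333) + (-3.1667)·(-3.1667) + (-3.1667)·(-3.1667) + (1.8333)·(1.8333) + (2.8333)·(2.8333) + (-0.1667)·(-0.1667)) / 5 = 34.8333/5 = 6.9667
  S[X_1,X_2] = ((1.8333)·(0.3333) + (-3.1667)·(0.3333) + (-3.1667)·(-1.6667) + (1.8333)·(2.3333) + (2.8333)·(-2.6667) + (-0.1667)·(1.3333)) / 5 = 1.3333/5 = 0.2667
  S[X_2,X_2] = ((0.3333)·(0.3333) + (0.3333)·(0.3333) + (-1.6667)·(-1.6667) + (2.3333)·(2.3333) + (-2.6667)·(-2.6667) + (1.3333)·(1.3333)) / 5 = 17.3333/5 = 3.4667

S is symmetric (S[j,i] = S[i,j]). Assembling:

S = [[6.9667, 0.2667],
 [0.2667, 3.4667]]


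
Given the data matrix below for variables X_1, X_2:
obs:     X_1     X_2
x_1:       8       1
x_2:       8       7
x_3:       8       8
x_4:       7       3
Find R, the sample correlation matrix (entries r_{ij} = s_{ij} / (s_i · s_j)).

Step 1 — column means:
  mean(X_1) = (8 + 8 + 8 + 7) / 4 = 31/4 = 7.75
  mean(X_2) = (1 + 7 + 8 + 3) / 4 = 19/4 = 4.75

Step 2 — sample variances and covariances s[i,j] = (1/(n-1)) · Σ_k (x_{k,i} - mean_i) · (x_{k,j} - mean_j), with n-1 = 3:
  s[X_1,X_1] = ((0.25)·(0.25) + (0.25)·(0.25) + (0.25)·(0.25) + (-0.75)·(-0.75)) / 3 = 0.75/3 = 0.25
  s[X_1,X_2] = ((0.25)·(-3.75) + (0.25)·(2.25) + (0.25)·(3.25) + (-0.75)·(-1.75)) / 3 = 1.75/3 = 0.5833
  s[X_2,X_2] = ((-3.75)·(-3.75) + (2.25)·(2.25) + (3.25)·(3.25) + (-1.75)·(-1.75)) / 3 = 32.75/3 = 10.9167
  Sample standard deviations s_i = √(s[i,i]):
  s(X_1) = √(0.25) = 0.5
  s(X_2) = √(10.9167) = 3.304

Step 3 — r_{ij} = s_{ij} / (s_i · s_j):
  r[X_1,X_1] = 1 (diagonal).
  r[X_1,X_2] = 0.5833 / (0.5 · 3.304) = 0.5833 / 1.652 = 0.3531
  r[X_2,X_2] = 1 (diagonal).

R is symmetric with unit diagonal. Assembling:

R = [[1, 0.3531],
 [0.3531, 1]]


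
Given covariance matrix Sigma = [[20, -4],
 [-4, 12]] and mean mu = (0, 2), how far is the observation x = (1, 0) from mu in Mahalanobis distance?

Step 1 — centre the observation: (x - mu) = (1, -2).

Step 2 — invert Sigma. det(Sigma) = 20·12 - (-4)² = 224.
  Sigma^{-1} = (1/det) · [[d, -b], [-b, a]] = [[0.0536, 0.0179],
 [0.0179, 0.0893]].

Step 3 — form the quadratic (x - mu)^T · Sigma^{-1} · (x - mu):
  Sigma^{-1} · (x - mu) = (0.0179, -0.1607).
  (x - mu)^T · [Sigma^{-1} · (x - mu)] = (1)·(0.0179) + (-2)·(-0.1607) = 0.3393.

Step 4 — take square root: d = √(0.3393) ≈ 0.5825.

d(x, mu) = √(0.3393) ≈ 0.5825


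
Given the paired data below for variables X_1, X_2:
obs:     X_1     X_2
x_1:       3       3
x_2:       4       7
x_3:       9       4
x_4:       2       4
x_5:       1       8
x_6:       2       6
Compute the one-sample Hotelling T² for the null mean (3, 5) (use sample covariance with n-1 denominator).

Step 1 — sample mean vector:
  mean(X_1) = (3 + 4 + 9 + 2 + 1 + 2) / 6 = 21/6 = 3.5
  mean(X_2) = (3 + 7 + 4 + 4 + 8 + 6) / 6 = 32/6 = 5.3333
  x̄ = (3.5, 5.3333),  deviation x̄ - mu_0 = (3.5, 5.3333) - (3, 5) = (0.5, 0.3333).

Step 2 — sample covariance matrix, S[i,j] = (1/(n-1)) · Σ_k (x_{k,i} - mean_i) · (x_{k,j} - mean_j), divisor n-1 = 5:
  S[X_1,X_1] = ((-0.5)·(-0.5) + (0.5)·(0.5) + (5.5)·(5.5) + (-1.5)·(-1.5) + (-2.5)·(-2.5) + (-1.5)·(-1.5)) / 5 = 41.5/5 = 8.3
  S[X_1,X_2] = ((-0.5)·(-2.3333) + (0.5)·(1.6667) + (5.5)·(-1.3333) + (-1.5)·(-1.3333) + (-2.5)·(2.6667) + (-1.5)·(0.6667)) / 5 = -11/5 = -2.2
  S[X_2,X_2] = ((-2.3333)·(-2.3333) + (1.6667)·(1.6667) + (-1.3333)·(-1.3333) + (-1.3333)·(-1.3333) + (2.6667)·(2.6667) + (0.6667)·(0.6667)) / 5 = 19.3333/5 = 3.8667
  S = [[8.3, -2.2],
 [-2.2, 3.8667]].

Step 3 — invert S. det(S) = 8.3·3.8667 - (-2.2)² = 27.2533.
  S^{-1} = (1/det) · [[d, -b], [-b, a]] = [[0.1419, 0.0807],
 [0.0807, 0.3045]].

Step 4 — quadratic form (x̄ - mu_0)^T · S^{-1} · (x̄ - mu_0):
  S^{-1} · (x̄ - mu_0) = (0.0978, 0.1419),
  (x̄ - mu_0)^T · [...] = (0.5)·(0.0978) + (0.3333)·(0.1419) = 0.0962.

Step 5 — scale by n: T² = 6 · 0.0962 = 0.5773.

T² ≈ 0.5773


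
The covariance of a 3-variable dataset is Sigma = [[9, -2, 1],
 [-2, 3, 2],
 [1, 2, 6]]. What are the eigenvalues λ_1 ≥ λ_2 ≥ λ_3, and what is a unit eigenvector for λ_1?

Step 1 — characteristic polynomial p(λ) = det(λI - Sigma) = λ³ - tr·λ² + c_1·λ - det, where tr = trace, c_1 = sum of the principal 2×2 minors, det = det(Sigma):
  tr = 9 + 3 + 6 = 18,
  c_1 = (9·3 - (-2)²) + (9·6 - (1)²) + (3·6 - (2)²) = 23 + 53 + 14 = 90,
  det = 9·(3·6 - (2)²) - (-2)·((-2)·6 - (2)·(1)) + (1)·((-2)·(2) - 3·(1)) = 9·(14) - (-2)·(-14) + (1)·(-7) = 91.
  So p(λ) = λ³ - 18λ² + 90λ - 91.
Step 2 — look for an integer root (rational root theorem: any rational root is an integer divisor of 91). Testing λ = 7:
  p(7) = 343 - 882 + 630 - 91 = 0  ✓
  Dividing out (λ - 7): p(λ) = (λ - 7)(λ² - 11λ + 13).
Step 3 — remaining eigenvalues from the quadratic λ² - 11λ + 13 = 0:
  Δ = 11² - 4·13 = 121 - 52 = 69,  λ = (11 ± √69)/2 = (11 ± 8.3066)/2 ≈ 9.6533 or 1.3467.
  Sorted: λ_1 = 9.6533,  λ_2 = 7,  λ_3 = 1.3467  (check: sum = 18 = tr ✓).

Step 4 — unit eigenvector for λ_1 ≈ 9.6533: v spans the null space of (Sigma - λ_1 I), whose rows are
  r_1 = (-0.6533, -2, 1),  r_2 = (-2, -6.6533, 2),  r_3 = (1, 2, -3.6533).
  v is orthogonal to every row, so take v ∝ r_1 × r_2 = ((-2)·(2) - (1)·(-6.6533), (1)·(-2) - (-0.6533)·(2), (-0.6533)·(-6.6533) - (-2)·(-2)) ≈ (2.6533, -0.6934, 0.3467).
  Let u = (2.6533, -0.6934, 0.3467).
  ||u|| = √((2.6533)² + (-0.6934)² + (0.3467)²) = √(7.641) ≈ 2.7642,  v_1 = u/||u|| ≈ (0.9599, -0.2508, 0.1254) (||v_1|| = 1).

λ_1 = 9.6533,  λ_2 = 7,  λ_3 = 1.3467;  v_1 ≈ (0.9599, -0.2508, 0.1254)


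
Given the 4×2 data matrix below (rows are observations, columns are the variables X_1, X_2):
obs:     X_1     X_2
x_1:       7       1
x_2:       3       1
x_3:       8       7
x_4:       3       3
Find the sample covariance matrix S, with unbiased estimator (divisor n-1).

Step 1 — column means:
  mean(X_1) = (7 + 3 + 8 + 3) / 4 = 21/4 = 5.25
  mean(X_2) = (1 + 1 + 7 + 3) / 4 = 12/4 = 3

Step 2 — sample covariance S[i,j] = (1/(n-1)) · Σ_k (x_{k,i} - mean_i) · (x_{k,j} - mean_j), with n-1 = 3.
  S[X_1,X_1] = ((1.75)·(1.75) + (-2.25)·(-2.25) + (2.75)·(2.75) + (-2.25)·(-2.25)) / 3 = 20.75/3 = 6.9167
  S[X_1,X_2] = ((1.75)·(-2) + (-2.25)·(-2) + (2.75)·(4) + (-2.25)·(0)) / 3 = 12/3 = 4
  S[X_2,X_2] = ((-2)·(-2) + (-2)·(-2) + (4)·(4) + (0)·(0)) / 3 = 24/3 = 8

S is symmetric (S[j,i] = S[i,j]). Assembling:

S = [[6.9167, 4],
 [4, 8]]


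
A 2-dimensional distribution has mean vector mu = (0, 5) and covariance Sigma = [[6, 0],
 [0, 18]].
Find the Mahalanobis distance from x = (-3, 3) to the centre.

Step 1 — centre the observation: (x - mu) = (-3, -2).

Step 2 — invert Sigma. det(Sigma) = 6·18 - (0)² = 108.
  Sigma^{-1} = (1/det) · [[d, -b], [-b, a]] = [[0.1667, 0],
 [0, 0.0556]].

Step 3 — form the quadratic (x - mu)^T · Sigma^{-1} · (x - mu):
  Sigma^{-1} · (x - mu) = (-0.5, -0.1111).
  (x - mu)^T · [Sigma^{-1} · (x - mu)] = (-3)·(-0.5) + (-2)·(-0.1111) = 1.7222.

Step 4 — take square root: d = √(1.7222) ≈ 1.3123.

d(x, mu) = √(1.7222) ≈ 1.3123


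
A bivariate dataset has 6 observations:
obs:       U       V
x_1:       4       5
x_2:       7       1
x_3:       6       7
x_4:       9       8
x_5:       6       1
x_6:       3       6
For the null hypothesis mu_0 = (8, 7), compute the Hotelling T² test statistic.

Step 1 — sample mean vector:
  mean(U) = (4 + 7 + 6 + 9 + 6 + 3) / 6 = 35/6 = 5.8333
  mean(V) = (5 + 1 + 7 + 8 + 1 + 6) / 6 = 28/6 = 4.6667
  x̄ = (5.8333, 4.6667),  deviation x̄ - mu_0 = (5.8333, 4.6667) - (8, 7) = (-2.1667, -2.3333).

Step 2 — sample covariance matrix, S[i,j] = (1/(n-1)) · Σ_k (x_{k,i} - mean_i) · (x_{k,j} - mean_j), divisor n-1 = 5:
  S[U,U] = ((-1.8333)·(-1.8333) + (1.1667)·(1.1667) + (0.1667)·(0.1667) + (3.1667)·(3.1667) + (0.1667)·(0.1667) + (-2.8333)·(-2.8333)) / 5 = 22.8333/5 = 4.5667
  S[U,V] = ((-1.8333)·(0.3333) + (1.1667)·(-3.6667) + (0.1667)·(2.3333) + (3.1667)·(3.3333) + (0.1667)·(-3.6667) + (-2.8333)·(1.3333)) / 5 = 1.6667/5 = 0.3333
  S[V,V] = ((0.3333)·(0.3333) + (-3.6667)·(-3.6667) + (2.3333)·(2.3333) + (3.3333)·(3.3333) + (-3.6667)·(-3.6667) + (1.3333)·(1.3333)) / 5 = 45.3333/5 = 9.0667
  S = [[4.5667, 0.3333],
 [0.3333, 9.0667]].

Step 3 — invert S. det(S) = 4.5667·9.0667 - (0.3333)² = 41.2933.
  S^{-1} = (1/det) · [[d, -b], [-b, a]] = [[0.2196, -0.0081],
 [-0.0081, 0.1106]].

Step 4 — quadratic form (x̄ - mu_0)^T · S^{-1} · (x̄ - mu_0):
  S^{-1} · (x̄ - mu_0) = (-0.4569, -0.2406),
  (x̄ - mu_0)^T · [...] = (-2.1667)·(-0.4569) + (-2.3333)·(-0.2406) = 1.5512.

Step 5 — scale by n: T² = 6 · 1.5512 = 9.3074.

T² ≈ 9.3074


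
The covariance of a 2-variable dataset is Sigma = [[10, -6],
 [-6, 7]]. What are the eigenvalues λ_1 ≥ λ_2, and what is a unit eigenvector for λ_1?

Step 1 — characteristic polynomial of 2×2 Sigma:
  det(Sigma - λI) = λ² - trace · λ + det = 0.
  trace = 10 + 7 = 17, det = 10·7 - (-6)² = 34.
Step 2 — discriminant:
  Δ = trace² - 4·det = 289 - 136 = 153.
Step 3 — eigenvalues:
  λ = (trace ± √Δ)/2 = (17 ± 12.3693)/2,
  λ_1 = 14.6847,  λ_2 = 2.3153.

Step 4 — unit eigenvector for λ_1: solve (Sigma - λ_1 I)v = 0. First row:
  (10 - 14.6847)·v_x + (-6)·v_y = 0, i.e. (-4.6847)·v_x + (-6)·v_y = 0,
  so v ∝ (b, λ_1 - a) = (-6, 4.6847); multiply by -1 so the first entry is positive: u = (6, -4.6847).
  ||u|| = √((6)² + (-4.6847)²) = √(57.946) ≈ 7.6122,
  v_1 = u/||u|| ≈ (0.7882, -0.6154) (||v_1|| = 1).

λ_1 = 14.6847,  λ_2 = 2.3153;  v_1 ≈ (0.7882, -0.6154)
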